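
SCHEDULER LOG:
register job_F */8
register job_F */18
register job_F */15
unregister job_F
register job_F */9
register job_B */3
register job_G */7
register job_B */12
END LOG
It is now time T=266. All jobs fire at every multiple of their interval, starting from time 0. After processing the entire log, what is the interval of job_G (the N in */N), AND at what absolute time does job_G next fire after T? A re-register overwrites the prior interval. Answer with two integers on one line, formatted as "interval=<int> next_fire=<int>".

Op 1: register job_F */8 -> active={job_F:*/8}
Op 2: register job_F */18 -> active={job_F:*/18}
Op 3: register job_F */15 -> active={job_F:*/15}
Op 4: unregister job_F -> active={}
Op 5: register job_F */9 -> active={job_F:*/9}
Op 6: register job_B */3 -> active={job_B:*/3, job_F:*/9}
Op 7: register job_G */7 -> active={job_B:*/3, job_F:*/9, job_G:*/7}
Op 8: register job_B */12 -> active={job_B:*/12, job_F:*/9, job_G:*/7}
Final interval of job_G = 7
Next fire of job_G after T=266: (266//7+1)*7 = 273

Answer: interval=7 next_fire=273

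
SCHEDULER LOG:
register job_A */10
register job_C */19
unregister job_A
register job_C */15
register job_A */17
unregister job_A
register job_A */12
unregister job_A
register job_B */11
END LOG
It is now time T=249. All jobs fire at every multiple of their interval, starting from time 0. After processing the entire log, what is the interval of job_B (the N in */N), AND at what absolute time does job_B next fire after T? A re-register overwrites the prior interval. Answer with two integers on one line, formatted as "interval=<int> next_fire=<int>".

Answer: interval=11 next_fire=253

Derivation:
Op 1: register job_A */10 -> active={job_A:*/10}
Op 2: register job_C */19 -> active={job_A:*/10, job_C:*/19}
Op 3: unregister job_A -> active={job_C:*/19}
Op 4: register job_C */15 -> active={job_C:*/15}
Op 5: register job_A */17 -> active={job_A:*/17, job_C:*/15}
Op 6: unregister job_A -> active={job_C:*/15}
Op 7: register job_A */12 -> active={job_A:*/12, job_C:*/15}
Op 8: unregister job_A -> active={job_C:*/15}
Op 9: register job_B */11 -> active={job_B:*/11, job_C:*/15}
Final interval of job_B = 11
Next fire of job_B after T=249: (249//11+1)*11 = 253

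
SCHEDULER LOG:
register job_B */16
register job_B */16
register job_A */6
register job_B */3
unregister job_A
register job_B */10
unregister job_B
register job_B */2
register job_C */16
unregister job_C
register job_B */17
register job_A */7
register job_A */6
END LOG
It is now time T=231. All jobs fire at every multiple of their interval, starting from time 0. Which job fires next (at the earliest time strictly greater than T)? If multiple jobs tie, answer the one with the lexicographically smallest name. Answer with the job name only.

Op 1: register job_B */16 -> active={job_B:*/16}
Op 2: register job_B */16 -> active={job_B:*/16}
Op 3: register job_A */6 -> active={job_A:*/6, job_B:*/16}
Op 4: register job_B */3 -> active={job_A:*/6, job_B:*/3}
Op 5: unregister job_A -> active={job_B:*/3}
Op 6: register job_B */10 -> active={job_B:*/10}
Op 7: unregister job_B -> active={}
Op 8: register job_B */2 -> active={job_B:*/2}
Op 9: register job_C */16 -> active={job_B:*/2, job_C:*/16}
Op 10: unregister job_C -> active={job_B:*/2}
Op 11: register job_B */17 -> active={job_B:*/17}
Op 12: register job_A */7 -> active={job_A:*/7, job_B:*/17}
Op 13: register job_A */6 -> active={job_A:*/6, job_B:*/17}
  job_A: interval 6, next fire after T=231 is 234
  job_B: interval 17, next fire after T=231 is 238
Earliest = 234, winner (lex tiebreak) = job_A

Answer: job_A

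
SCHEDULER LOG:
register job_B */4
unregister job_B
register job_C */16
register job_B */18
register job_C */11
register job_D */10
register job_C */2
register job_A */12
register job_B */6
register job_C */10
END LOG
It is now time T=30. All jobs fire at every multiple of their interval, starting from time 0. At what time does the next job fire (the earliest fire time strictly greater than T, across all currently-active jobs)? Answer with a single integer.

Op 1: register job_B */4 -> active={job_B:*/4}
Op 2: unregister job_B -> active={}
Op 3: register job_C */16 -> active={job_C:*/16}
Op 4: register job_B */18 -> active={job_B:*/18, job_C:*/16}
Op 5: register job_C */11 -> active={job_B:*/18, job_C:*/11}
Op 6: register job_D */10 -> active={job_B:*/18, job_C:*/11, job_D:*/10}
Op 7: register job_C */2 -> active={job_B:*/18, job_C:*/2, job_D:*/10}
Op 8: register job_A */12 -> active={job_A:*/12, job_B:*/18, job_C:*/2, job_D:*/10}
Op 9: register job_B */6 -> active={job_A:*/12, job_B:*/6, job_C:*/2, job_D:*/10}
Op 10: register job_C */10 -> active={job_A:*/12, job_B:*/6, job_C:*/10, job_D:*/10}
  job_A: interval 12, next fire after T=30 is 36
  job_B: interval 6, next fire after T=30 is 36
  job_C: interval 10, next fire after T=30 is 40
  job_D: interval 10, next fire after T=30 is 40
Earliest fire time = 36 (job job_A)

Answer: 36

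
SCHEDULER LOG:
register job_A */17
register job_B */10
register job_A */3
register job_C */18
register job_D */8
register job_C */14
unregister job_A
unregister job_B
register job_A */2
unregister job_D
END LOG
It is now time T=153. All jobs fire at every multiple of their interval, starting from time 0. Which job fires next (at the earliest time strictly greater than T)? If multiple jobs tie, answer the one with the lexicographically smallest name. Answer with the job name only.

Op 1: register job_A */17 -> active={job_A:*/17}
Op 2: register job_B */10 -> active={job_A:*/17, job_B:*/10}
Op 3: register job_A */3 -> active={job_A:*/3, job_B:*/10}
Op 4: register job_C */18 -> active={job_A:*/3, job_B:*/10, job_C:*/18}
Op 5: register job_D */8 -> active={job_A:*/3, job_B:*/10, job_C:*/18, job_D:*/8}
Op 6: register job_C */14 -> active={job_A:*/3, job_B:*/10, job_C:*/14, job_D:*/8}
Op 7: unregister job_A -> active={job_B:*/10, job_C:*/14, job_D:*/8}
Op 8: unregister job_B -> active={job_C:*/14, job_D:*/8}
Op 9: register job_A */2 -> active={job_A:*/2, job_C:*/14, job_D:*/8}
Op 10: unregister job_D -> active={job_A:*/2, job_C:*/14}
  job_A: interval 2, next fire after T=153 is 154
  job_C: interval 14, next fire after T=153 is 154
Earliest = 154, winner (lex tiebreak) = job_A

Answer: job_A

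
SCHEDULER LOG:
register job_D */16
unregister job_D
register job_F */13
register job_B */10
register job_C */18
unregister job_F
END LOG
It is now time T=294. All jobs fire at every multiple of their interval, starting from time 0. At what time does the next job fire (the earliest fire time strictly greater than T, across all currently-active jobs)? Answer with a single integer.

Answer: 300

Derivation:
Op 1: register job_D */16 -> active={job_D:*/16}
Op 2: unregister job_D -> active={}
Op 3: register job_F */13 -> active={job_F:*/13}
Op 4: register job_B */10 -> active={job_B:*/10, job_F:*/13}
Op 5: register job_C */18 -> active={job_B:*/10, job_C:*/18, job_F:*/13}
Op 6: unregister job_F -> active={job_B:*/10, job_C:*/18}
  job_B: interval 10, next fire after T=294 is 300
  job_C: interval 18, next fire after T=294 is 306
Earliest fire time = 300 (job job_B)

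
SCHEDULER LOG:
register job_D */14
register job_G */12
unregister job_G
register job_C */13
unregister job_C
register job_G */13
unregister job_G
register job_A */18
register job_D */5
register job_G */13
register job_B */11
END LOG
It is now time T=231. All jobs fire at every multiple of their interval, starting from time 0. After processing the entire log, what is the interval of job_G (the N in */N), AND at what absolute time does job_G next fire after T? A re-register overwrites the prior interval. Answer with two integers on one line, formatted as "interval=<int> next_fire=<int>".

Answer: interval=13 next_fire=234

Derivation:
Op 1: register job_D */14 -> active={job_D:*/14}
Op 2: register job_G */12 -> active={job_D:*/14, job_G:*/12}
Op 3: unregister job_G -> active={job_D:*/14}
Op 4: register job_C */13 -> active={job_C:*/13, job_D:*/14}
Op 5: unregister job_C -> active={job_D:*/14}
Op 6: register job_G */13 -> active={job_D:*/14, job_G:*/13}
Op 7: unregister job_G -> active={job_D:*/14}
Op 8: register job_A */18 -> active={job_A:*/18, job_D:*/14}
Op 9: register job_D */5 -> active={job_A:*/18, job_D:*/5}
Op 10: register job_G */13 -> active={job_A:*/18, job_D:*/5, job_G:*/13}
Op 11: register job_B */11 -> active={job_A:*/18, job_B:*/11, job_D:*/5, job_G:*/13}
Final interval of job_G = 13
Next fire of job_G after T=231: (231//13+1)*13 = 234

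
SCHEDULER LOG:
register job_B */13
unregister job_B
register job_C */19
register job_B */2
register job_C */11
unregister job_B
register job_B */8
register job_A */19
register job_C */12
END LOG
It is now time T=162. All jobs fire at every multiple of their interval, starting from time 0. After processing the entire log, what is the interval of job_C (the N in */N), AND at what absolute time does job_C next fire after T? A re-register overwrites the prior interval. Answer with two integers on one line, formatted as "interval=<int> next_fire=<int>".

Op 1: register job_B */13 -> active={job_B:*/13}
Op 2: unregister job_B -> active={}
Op 3: register job_C */19 -> active={job_C:*/19}
Op 4: register job_B */2 -> active={job_B:*/2, job_C:*/19}
Op 5: register job_C */11 -> active={job_B:*/2, job_C:*/11}
Op 6: unregister job_B -> active={job_C:*/11}
Op 7: register job_B */8 -> active={job_B:*/8, job_C:*/11}
Op 8: register job_A */19 -> active={job_A:*/19, job_B:*/8, job_C:*/11}
Op 9: register job_C */12 -> active={job_A:*/19, job_B:*/8, job_C:*/12}
Final interval of job_C = 12
Next fire of job_C after T=162: (162//12+1)*12 = 168

Answer: interval=12 next_fire=168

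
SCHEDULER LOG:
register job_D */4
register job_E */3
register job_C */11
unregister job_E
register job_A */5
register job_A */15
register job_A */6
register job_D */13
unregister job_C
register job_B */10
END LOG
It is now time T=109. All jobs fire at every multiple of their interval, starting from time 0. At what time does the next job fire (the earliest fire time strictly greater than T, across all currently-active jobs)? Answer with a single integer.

Op 1: register job_D */4 -> active={job_D:*/4}
Op 2: register job_E */3 -> active={job_D:*/4, job_E:*/3}
Op 3: register job_C */11 -> active={job_C:*/11, job_D:*/4, job_E:*/3}
Op 4: unregister job_E -> active={job_C:*/11, job_D:*/4}
Op 5: register job_A */5 -> active={job_A:*/5, job_C:*/11, job_D:*/4}
Op 6: register job_A */15 -> active={job_A:*/15, job_C:*/11, job_D:*/4}
Op 7: register job_A */6 -> active={job_A:*/6, job_C:*/11, job_D:*/4}
Op 8: register job_D */13 -> active={job_A:*/6, job_C:*/11, job_D:*/13}
Op 9: unregister job_C -> active={job_A:*/6, job_D:*/13}
Op 10: register job_B */10 -> active={job_A:*/6, job_B:*/10, job_D:*/13}
  job_A: interval 6, next fire after T=109 is 114
  job_B: interval 10, next fire after T=109 is 110
  job_D: interval 13, next fire after T=109 is 117
Earliest fire time = 110 (job job_B)

Answer: 110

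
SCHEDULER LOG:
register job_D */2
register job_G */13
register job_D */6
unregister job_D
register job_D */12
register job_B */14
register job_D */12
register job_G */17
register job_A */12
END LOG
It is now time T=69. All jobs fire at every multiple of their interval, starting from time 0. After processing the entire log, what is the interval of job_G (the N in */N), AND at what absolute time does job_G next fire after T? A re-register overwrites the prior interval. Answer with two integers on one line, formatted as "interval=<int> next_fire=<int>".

Op 1: register job_D */2 -> active={job_D:*/2}
Op 2: register job_G */13 -> active={job_D:*/2, job_G:*/13}
Op 3: register job_D */6 -> active={job_D:*/6, job_G:*/13}
Op 4: unregister job_D -> active={job_G:*/13}
Op 5: register job_D */12 -> active={job_D:*/12, job_G:*/13}
Op 6: register job_B */14 -> active={job_B:*/14, job_D:*/12, job_G:*/13}
Op 7: register job_D */12 -> active={job_B:*/14, job_D:*/12, job_G:*/13}
Op 8: register job_G */17 -> active={job_B:*/14, job_D:*/12, job_G:*/17}
Op 9: register job_A */12 -> active={job_A:*/12, job_B:*/14, job_D:*/12, job_G:*/17}
Final interval of job_G = 17
Next fire of job_G after T=69: (69//17+1)*17 = 85

Answer: interval=17 next_fire=85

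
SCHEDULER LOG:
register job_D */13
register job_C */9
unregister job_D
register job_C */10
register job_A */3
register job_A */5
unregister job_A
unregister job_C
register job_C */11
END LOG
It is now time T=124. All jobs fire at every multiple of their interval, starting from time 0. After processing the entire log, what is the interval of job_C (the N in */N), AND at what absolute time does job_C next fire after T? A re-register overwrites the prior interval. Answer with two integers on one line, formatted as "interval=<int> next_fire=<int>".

Op 1: register job_D */13 -> active={job_D:*/13}
Op 2: register job_C */9 -> active={job_C:*/9, job_D:*/13}
Op 3: unregister job_D -> active={job_C:*/9}
Op 4: register job_C */10 -> active={job_C:*/10}
Op 5: register job_A */3 -> active={job_A:*/3, job_C:*/10}
Op 6: register job_A */5 -> active={job_A:*/5, job_C:*/10}
Op 7: unregister job_A -> active={job_C:*/10}
Op 8: unregister job_C -> active={}
Op 9: register job_C */11 -> active={job_C:*/11}
Final interval of job_C = 11
Next fire of job_C after T=124: (124//11+1)*11 = 132

Answer: interval=11 next_fire=132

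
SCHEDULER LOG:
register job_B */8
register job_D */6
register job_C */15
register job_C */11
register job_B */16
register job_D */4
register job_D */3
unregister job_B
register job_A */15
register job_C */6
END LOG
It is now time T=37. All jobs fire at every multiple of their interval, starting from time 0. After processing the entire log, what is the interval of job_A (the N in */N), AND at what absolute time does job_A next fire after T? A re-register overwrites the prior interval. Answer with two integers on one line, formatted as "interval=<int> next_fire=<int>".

Op 1: register job_B */8 -> active={job_B:*/8}
Op 2: register job_D */6 -> active={job_B:*/8, job_D:*/6}
Op 3: register job_C */15 -> active={job_B:*/8, job_C:*/15, job_D:*/6}
Op 4: register job_C */11 -> active={job_B:*/8, job_C:*/11, job_D:*/6}
Op 5: register job_B */16 -> active={job_B:*/16, job_C:*/11, job_D:*/6}
Op 6: register job_D */4 -> active={job_B:*/16, job_C:*/11, job_D:*/4}
Op 7: register job_D */3 -> active={job_B:*/16, job_C:*/11, job_D:*/3}
Op 8: unregister job_B -> active={job_C:*/11, job_D:*/3}
Op 9: register job_A */15 -> active={job_A:*/15, job_C:*/11, job_D:*/3}
Op 10: register job_C */6 -> active={job_A:*/15, job_C:*/6, job_D:*/3}
Final interval of job_A = 15
Next fire of job_A after T=37: (37//15+1)*15 = 45

Answer: interval=15 next_fire=45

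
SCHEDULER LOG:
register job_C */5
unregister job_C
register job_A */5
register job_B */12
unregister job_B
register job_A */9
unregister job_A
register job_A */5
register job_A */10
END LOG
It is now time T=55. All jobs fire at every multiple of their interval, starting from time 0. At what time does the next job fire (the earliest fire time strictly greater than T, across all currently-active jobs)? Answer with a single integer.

Op 1: register job_C */5 -> active={job_C:*/5}
Op 2: unregister job_C -> active={}
Op 3: register job_A */5 -> active={job_A:*/5}
Op 4: register job_B */12 -> active={job_A:*/5, job_B:*/12}
Op 5: unregister job_B -> active={job_A:*/5}
Op 6: register job_A */9 -> active={job_A:*/9}
Op 7: unregister job_A -> active={}
Op 8: register job_A */5 -> active={job_A:*/5}
Op 9: register job_A */10 -> active={job_A:*/10}
  job_A: interval 10, next fire after T=55 is 60
Earliest fire time = 60 (job job_A)

Answer: 60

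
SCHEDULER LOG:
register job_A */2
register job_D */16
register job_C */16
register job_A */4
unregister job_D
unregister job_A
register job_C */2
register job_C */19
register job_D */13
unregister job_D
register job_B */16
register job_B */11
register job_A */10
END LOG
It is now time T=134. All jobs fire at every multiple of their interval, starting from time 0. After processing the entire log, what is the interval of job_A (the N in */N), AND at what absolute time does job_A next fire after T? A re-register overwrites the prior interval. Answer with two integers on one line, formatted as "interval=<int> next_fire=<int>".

Op 1: register job_A */2 -> active={job_A:*/2}
Op 2: register job_D */16 -> active={job_A:*/2, job_D:*/16}
Op 3: register job_C */16 -> active={job_A:*/2, job_C:*/16, job_D:*/16}
Op 4: register job_A */4 -> active={job_A:*/4, job_C:*/16, job_D:*/16}
Op 5: unregister job_D -> active={job_A:*/4, job_C:*/16}
Op 6: unregister job_A -> active={job_C:*/16}
Op 7: register job_C */2 -> active={job_C:*/2}
Op 8: register job_C */19 -> active={job_C:*/19}
Op 9: register job_D */13 -> active={job_C:*/19, job_D:*/13}
Op 10: unregister job_D -> active={job_C:*/19}
Op 11: register job_B */16 -> active={job_B:*/16, job_C:*/19}
Op 12: register job_B */11 -> active={job_B:*/11, job_C:*/19}
Op 13: register job_A */10 -> active={job_A:*/10, job_B:*/11, job_C:*/19}
Final interval of job_A = 10
Next fire of job_A after T=134: (134//10+1)*10 = 140

Answer: interval=10 next_fire=140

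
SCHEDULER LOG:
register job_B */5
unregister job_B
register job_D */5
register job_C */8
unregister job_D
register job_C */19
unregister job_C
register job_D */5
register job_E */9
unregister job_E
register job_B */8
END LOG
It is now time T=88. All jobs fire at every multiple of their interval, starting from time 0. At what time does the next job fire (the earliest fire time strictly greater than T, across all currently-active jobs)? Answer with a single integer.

Answer: 90

Derivation:
Op 1: register job_B */5 -> active={job_B:*/5}
Op 2: unregister job_B -> active={}
Op 3: register job_D */5 -> active={job_D:*/5}
Op 4: register job_C */8 -> active={job_C:*/8, job_D:*/5}
Op 5: unregister job_D -> active={job_C:*/8}
Op 6: register job_C */19 -> active={job_C:*/19}
Op 7: unregister job_C -> active={}
Op 8: register job_D */5 -> active={job_D:*/5}
Op 9: register job_E */9 -> active={job_D:*/5, job_E:*/9}
Op 10: unregister job_E -> active={job_D:*/5}
Op 11: register job_B */8 -> active={job_B:*/8, job_D:*/5}
  job_B: interval 8, next fire after T=88 is 96
  job_D: interval 5, next fire after T=88 is 90
Earliest fire time = 90 (job job_D)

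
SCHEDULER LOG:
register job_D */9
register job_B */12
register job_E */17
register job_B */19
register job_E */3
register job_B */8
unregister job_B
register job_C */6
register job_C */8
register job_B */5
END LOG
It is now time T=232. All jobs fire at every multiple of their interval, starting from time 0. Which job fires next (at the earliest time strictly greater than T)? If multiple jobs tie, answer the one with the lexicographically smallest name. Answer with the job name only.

Op 1: register job_D */9 -> active={job_D:*/9}
Op 2: register job_B */12 -> active={job_B:*/12, job_D:*/9}
Op 3: register job_E */17 -> active={job_B:*/12, job_D:*/9, job_E:*/17}
Op 4: register job_B */19 -> active={job_B:*/19, job_D:*/9, job_E:*/17}
Op 5: register job_E */3 -> active={job_B:*/19, job_D:*/9, job_E:*/3}
Op 6: register job_B */8 -> active={job_B:*/8, job_D:*/9, job_E:*/3}
Op 7: unregister job_B -> active={job_D:*/9, job_E:*/3}
Op 8: register job_C */6 -> active={job_C:*/6, job_D:*/9, job_E:*/3}
Op 9: register job_C */8 -> active={job_C:*/8, job_D:*/9, job_E:*/3}
Op 10: register job_B */5 -> active={job_B:*/5, job_C:*/8, job_D:*/9, job_E:*/3}
  job_B: interval 5, next fire after T=232 is 235
  job_C: interval 8, next fire after T=232 is 240
  job_D: interval 9, next fire after T=232 is 234
  job_E: interval 3, next fire after T=232 is 234
Earliest = 234, winner (lex tiebreak) = job_D

Answer: job_D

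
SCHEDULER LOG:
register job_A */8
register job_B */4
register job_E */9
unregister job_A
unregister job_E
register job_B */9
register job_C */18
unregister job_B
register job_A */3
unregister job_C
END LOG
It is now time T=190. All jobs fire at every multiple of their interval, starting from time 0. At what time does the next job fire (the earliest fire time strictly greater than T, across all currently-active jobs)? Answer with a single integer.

Op 1: register job_A */8 -> active={job_A:*/8}
Op 2: register job_B */4 -> active={job_A:*/8, job_B:*/4}
Op 3: register job_E */9 -> active={job_A:*/8, job_B:*/4, job_E:*/9}
Op 4: unregister job_A -> active={job_B:*/4, job_E:*/9}
Op 5: unregister job_E -> active={job_B:*/4}
Op 6: register job_B */9 -> active={job_B:*/9}
Op 7: register job_C */18 -> active={job_B:*/9, job_C:*/18}
Op 8: unregister job_B -> active={job_C:*/18}
Op 9: register job_A */3 -> active={job_A:*/3, job_C:*/18}
Op 10: unregister job_C -> active={job_A:*/3}
  job_A: interval 3, next fire after T=190 is 192
Earliest fire time = 192 (job job_A)

Answer: 192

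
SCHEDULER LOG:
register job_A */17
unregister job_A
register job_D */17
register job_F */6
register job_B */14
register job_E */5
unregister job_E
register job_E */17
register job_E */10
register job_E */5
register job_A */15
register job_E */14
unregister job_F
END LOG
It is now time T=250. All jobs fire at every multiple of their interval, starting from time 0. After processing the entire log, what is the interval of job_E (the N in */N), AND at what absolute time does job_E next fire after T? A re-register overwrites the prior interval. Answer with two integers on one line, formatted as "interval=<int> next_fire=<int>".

Op 1: register job_A */17 -> active={job_A:*/17}
Op 2: unregister job_A -> active={}
Op 3: register job_D */17 -> active={job_D:*/17}
Op 4: register job_F */6 -> active={job_D:*/17, job_F:*/6}
Op 5: register job_B */14 -> active={job_B:*/14, job_D:*/17, job_F:*/6}
Op 6: register job_E */5 -> active={job_B:*/14, job_D:*/17, job_E:*/5, job_F:*/6}
Op 7: unregister job_E -> active={job_B:*/14, job_D:*/17, job_F:*/6}
Op 8: register job_E */17 -> active={job_B:*/14, job_D:*/17, job_E:*/17, job_F:*/6}
Op 9: register job_E */10 -> active={job_B:*/14, job_D:*/17, job_E:*/10, job_F:*/6}
Op 10: register job_E */5 -> active={job_B:*/14, job_D:*/17, job_E:*/5, job_F:*/6}
Op 11: register job_A */15 -> active={job_A:*/15, job_B:*/14, job_D:*/17, job_E:*/5, job_F:*/6}
Op 12: register job_E */14 -> active={job_A:*/15, job_B:*/14, job_D:*/17, job_E:*/14, job_F:*/6}
Op 13: unregister job_F -> active={job_A:*/15, job_B:*/14, job_D:*/17, job_E:*/14}
Final interval of job_E = 14
Next fire of job_E after T=250: (250//14+1)*14 = 252

Answer: interval=14 next_fire=252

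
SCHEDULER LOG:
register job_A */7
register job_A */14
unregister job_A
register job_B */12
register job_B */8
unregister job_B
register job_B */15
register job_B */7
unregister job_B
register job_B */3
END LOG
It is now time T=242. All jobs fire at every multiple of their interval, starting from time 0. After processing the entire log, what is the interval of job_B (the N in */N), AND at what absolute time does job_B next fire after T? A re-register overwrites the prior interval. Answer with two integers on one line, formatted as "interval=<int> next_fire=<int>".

Op 1: register job_A */7 -> active={job_A:*/7}
Op 2: register job_A */14 -> active={job_A:*/14}
Op 3: unregister job_A -> active={}
Op 4: register job_B */12 -> active={job_B:*/12}
Op 5: register job_B */8 -> active={job_B:*/8}
Op 6: unregister job_B -> active={}
Op 7: register job_B */15 -> active={job_B:*/15}
Op 8: register job_B */7 -> active={job_B:*/7}
Op 9: unregister job_B -> active={}
Op 10: register job_B */3 -> active={job_B:*/3}
Final interval of job_B = 3
Next fire of job_B after T=242: (242//3+1)*3 = 243

Answer: interval=3 next_fire=243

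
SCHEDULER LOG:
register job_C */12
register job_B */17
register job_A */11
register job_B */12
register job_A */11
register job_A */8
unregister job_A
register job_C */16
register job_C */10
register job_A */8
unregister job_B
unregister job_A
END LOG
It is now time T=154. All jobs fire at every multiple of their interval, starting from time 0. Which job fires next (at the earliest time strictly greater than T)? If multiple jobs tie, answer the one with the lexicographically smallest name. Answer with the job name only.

Op 1: register job_C */12 -> active={job_C:*/12}
Op 2: register job_B */17 -> active={job_B:*/17, job_C:*/12}
Op 3: register job_A */11 -> active={job_A:*/11, job_B:*/17, job_C:*/12}
Op 4: register job_B */12 -> active={job_A:*/11, job_B:*/12, job_C:*/12}
Op 5: register job_A */11 -> active={job_A:*/11, job_B:*/12, job_C:*/12}
Op 6: register job_A */8 -> active={job_A:*/8, job_B:*/12, job_C:*/12}
Op 7: unregister job_A -> active={job_B:*/12, job_C:*/12}
Op 8: register job_C */16 -> active={job_B:*/12, job_C:*/16}
Op 9: register job_C */10 -> active={job_B:*/12, job_C:*/10}
Op 10: register job_A */8 -> active={job_A:*/8, job_B:*/12, job_C:*/10}
Op 11: unregister job_B -> active={job_A:*/8, job_C:*/10}
Op 12: unregister job_A -> active={job_C:*/10}
  job_C: interval 10, next fire after T=154 is 160
Earliest = 160, winner (lex tiebreak) = job_C

Answer: job_C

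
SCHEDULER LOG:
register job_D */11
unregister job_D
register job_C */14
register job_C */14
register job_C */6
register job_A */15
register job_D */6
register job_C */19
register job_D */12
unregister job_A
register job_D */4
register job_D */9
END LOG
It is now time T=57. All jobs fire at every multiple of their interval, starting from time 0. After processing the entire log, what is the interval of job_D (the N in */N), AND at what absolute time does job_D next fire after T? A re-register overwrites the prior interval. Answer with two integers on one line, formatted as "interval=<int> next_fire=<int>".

Answer: interval=9 next_fire=63

Derivation:
Op 1: register job_D */11 -> active={job_D:*/11}
Op 2: unregister job_D -> active={}
Op 3: register job_C */14 -> active={job_C:*/14}
Op 4: register job_C */14 -> active={job_C:*/14}
Op 5: register job_C */6 -> active={job_C:*/6}
Op 6: register job_A */15 -> active={job_A:*/15, job_C:*/6}
Op 7: register job_D */6 -> active={job_A:*/15, job_C:*/6, job_D:*/6}
Op 8: register job_C */19 -> active={job_A:*/15, job_C:*/19, job_D:*/6}
Op 9: register job_D */12 -> active={job_A:*/15, job_C:*/19, job_D:*/12}
Op 10: unregister job_A -> active={job_C:*/19, job_D:*/12}
Op 11: register job_D */4 -> active={job_C:*/19, job_D:*/4}
Op 12: register job_D */9 -> active={job_C:*/19, job_D:*/9}
Final interval of job_D = 9
Next fire of job_D after T=57: (57//9+1)*9 = 63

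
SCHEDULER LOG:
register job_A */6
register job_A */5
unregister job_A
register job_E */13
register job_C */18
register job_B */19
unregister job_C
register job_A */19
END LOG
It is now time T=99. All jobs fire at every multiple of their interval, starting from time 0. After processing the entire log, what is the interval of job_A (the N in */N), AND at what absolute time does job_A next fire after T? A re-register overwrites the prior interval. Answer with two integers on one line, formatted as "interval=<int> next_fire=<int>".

Op 1: register job_A */6 -> active={job_A:*/6}
Op 2: register job_A */5 -> active={job_A:*/5}
Op 3: unregister job_A -> active={}
Op 4: register job_E */13 -> active={job_E:*/13}
Op 5: register job_C */18 -> active={job_C:*/18, job_E:*/13}
Op 6: register job_B */19 -> active={job_B:*/19, job_C:*/18, job_E:*/13}
Op 7: unregister job_C -> active={job_B:*/19, job_E:*/13}
Op 8: register job_A */19 -> active={job_A:*/19, job_B:*/19, job_E:*/13}
Final interval of job_A = 19
Next fire of job_A after T=99: (99//19+1)*19 = 114

Answer: interval=19 next_fire=114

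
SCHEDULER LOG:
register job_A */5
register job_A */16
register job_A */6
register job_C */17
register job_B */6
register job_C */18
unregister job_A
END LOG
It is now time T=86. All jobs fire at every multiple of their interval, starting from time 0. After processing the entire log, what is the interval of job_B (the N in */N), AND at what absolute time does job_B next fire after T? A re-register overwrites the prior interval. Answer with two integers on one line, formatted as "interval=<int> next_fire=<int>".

Answer: interval=6 next_fire=90

Derivation:
Op 1: register job_A */5 -> active={job_A:*/5}
Op 2: register job_A */16 -> active={job_A:*/16}
Op 3: register job_A */6 -> active={job_A:*/6}
Op 4: register job_C */17 -> active={job_A:*/6, job_C:*/17}
Op 5: register job_B */6 -> active={job_A:*/6, job_B:*/6, job_C:*/17}
Op 6: register job_C */18 -> active={job_A:*/6, job_B:*/6, job_C:*/18}
Op 7: unregister job_A -> active={job_B:*/6, job_C:*/18}
Final interval of job_B = 6
Next fire of job_B after T=86: (86//6+1)*6 = 90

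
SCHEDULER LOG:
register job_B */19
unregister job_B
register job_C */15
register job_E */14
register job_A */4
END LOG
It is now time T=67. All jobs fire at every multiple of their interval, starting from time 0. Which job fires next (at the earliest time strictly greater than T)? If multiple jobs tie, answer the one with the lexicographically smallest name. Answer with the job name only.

Op 1: register job_B */19 -> active={job_B:*/19}
Op 2: unregister job_B -> active={}
Op 3: register job_C */15 -> active={job_C:*/15}
Op 4: register job_E */14 -> active={job_C:*/15, job_E:*/14}
Op 5: register job_A */4 -> active={job_A:*/4, job_C:*/15, job_E:*/14}
  job_A: interval 4, next fire after T=67 is 68
  job_C: interval 15, next fire after T=67 is 75
  job_E: interval 14, next fire after T=67 is 70
Earliest = 68, winner (lex tiebreak) = job_A

Answer: job_A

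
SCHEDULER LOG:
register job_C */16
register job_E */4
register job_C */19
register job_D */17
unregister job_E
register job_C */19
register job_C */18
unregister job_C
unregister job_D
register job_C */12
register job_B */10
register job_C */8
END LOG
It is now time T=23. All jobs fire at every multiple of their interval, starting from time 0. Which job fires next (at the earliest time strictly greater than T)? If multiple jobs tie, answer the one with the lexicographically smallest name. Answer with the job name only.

Op 1: register job_C */16 -> active={job_C:*/16}
Op 2: register job_E */4 -> active={job_C:*/16, job_E:*/4}
Op 3: register job_C */19 -> active={job_C:*/19, job_E:*/4}
Op 4: register job_D */17 -> active={job_C:*/19, job_D:*/17, job_E:*/4}
Op 5: unregister job_E -> active={job_C:*/19, job_D:*/17}
Op 6: register job_C */19 -> active={job_C:*/19, job_D:*/17}
Op 7: register job_C */18 -> active={job_C:*/18, job_D:*/17}
Op 8: unregister job_C -> active={job_D:*/17}
Op 9: unregister job_D -> active={}
Op 10: register job_C */12 -> active={job_C:*/12}
Op 11: register job_B */10 -> active={job_B:*/10, job_C:*/12}
Op 12: register job_C */8 -> active={job_B:*/10, job_C:*/8}
  job_B: interval 10, next fire after T=23 is 30
  job_C: interval 8, next fire after T=23 is 24
Earliest = 24, winner (lex tiebreak) = job_C

Answer: job_C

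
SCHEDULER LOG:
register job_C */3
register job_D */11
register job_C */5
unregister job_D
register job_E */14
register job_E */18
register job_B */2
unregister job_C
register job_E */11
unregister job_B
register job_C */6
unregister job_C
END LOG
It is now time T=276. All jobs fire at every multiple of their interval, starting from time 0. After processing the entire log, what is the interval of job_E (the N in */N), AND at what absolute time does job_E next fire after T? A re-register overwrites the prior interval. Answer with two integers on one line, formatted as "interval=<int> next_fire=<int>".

Answer: interval=11 next_fire=286

Derivation:
Op 1: register job_C */3 -> active={job_C:*/3}
Op 2: register job_D */11 -> active={job_C:*/3, job_D:*/11}
Op 3: register job_C */5 -> active={job_C:*/5, job_D:*/11}
Op 4: unregister job_D -> active={job_C:*/5}
Op 5: register job_E */14 -> active={job_C:*/5, job_E:*/14}
Op 6: register job_E */18 -> active={job_C:*/5, job_E:*/18}
Op 7: register job_B */2 -> active={job_B:*/2, job_C:*/5, job_E:*/18}
Op 8: unregister job_C -> active={job_B:*/2, job_E:*/18}
Op 9: register job_E */11 -> active={job_B:*/2, job_E:*/11}
Op 10: unregister job_B -> active={job_E:*/11}
Op 11: register job_C */6 -> active={job_C:*/6, job_E:*/11}
Op 12: unregister job_C -> active={job_E:*/11}
Final interval of job_E = 11
Next fire of job_E after T=276: (276//11+1)*11 = 286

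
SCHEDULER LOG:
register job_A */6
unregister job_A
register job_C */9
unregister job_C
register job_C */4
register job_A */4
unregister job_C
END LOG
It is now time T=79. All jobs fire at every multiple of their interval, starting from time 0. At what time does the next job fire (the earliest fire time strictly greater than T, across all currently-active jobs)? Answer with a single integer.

Op 1: register job_A */6 -> active={job_A:*/6}
Op 2: unregister job_A -> active={}
Op 3: register job_C */9 -> active={job_C:*/9}
Op 4: unregister job_C -> active={}
Op 5: register job_C */4 -> active={job_C:*/4}
Op 6: register job_A */4 -> active={job_A:*/4, job_C:*/4}
Op 7: unregister job_C -> active={job_A:*/4}
  job_A: interval 4, next fire after T=79 is 80
Earliest fire time = 80 (job job_A)

Answer: 80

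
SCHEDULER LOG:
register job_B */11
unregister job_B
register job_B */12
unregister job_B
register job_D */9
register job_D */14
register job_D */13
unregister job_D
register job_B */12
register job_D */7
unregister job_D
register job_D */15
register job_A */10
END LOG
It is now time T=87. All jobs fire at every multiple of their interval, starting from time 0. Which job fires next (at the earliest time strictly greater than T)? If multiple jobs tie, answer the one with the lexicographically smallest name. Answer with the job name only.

Op 1: register job_B */11 -> active={job_B:*/11}
Op 2: unregister job_B -> active={}
Op 3: register job_B */12 -> active={job_B:*/12}
Op 4: unregister job_B -> active={}
Op 5: register job_D */9 -> active={job_D:*/9}
Op 6: register job_D */14 -> active={job_D:*/14}
Op 7: register job_D */13 -> active={job_D:*/13}
Op 8: unregister job_D -> active={}
Op 9: register job_B */12 -> active={job_B:*/12}
Op 10: register job_D */7 -> active={job_B:*/12, job_D:*/7}
Op 11: unregister job_D -> active={job_B:*/12}
Op 12: register job_D */15 -> active={job_B:*/12, job_D:*/15}
Op 13: register job_A */10 -> active={job_A:*/10, job_B:*/12, job_D:*/15}
  job_A: interval 10, next fire after T=87 is 90
  job_B: interval 12, next fire after T=87 is 96
  job_D: interval 15, next fire after T=87 is 90
Earliest = 90, winner (lex tiebreak) = job_A

Answer: job_A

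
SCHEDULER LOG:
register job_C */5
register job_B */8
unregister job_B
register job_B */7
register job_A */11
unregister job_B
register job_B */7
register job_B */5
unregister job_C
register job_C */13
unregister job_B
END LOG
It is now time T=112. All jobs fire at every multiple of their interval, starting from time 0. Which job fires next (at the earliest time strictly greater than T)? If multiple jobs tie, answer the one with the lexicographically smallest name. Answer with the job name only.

Answer: job_C

Derivation:
Op 1: register job_C */5 -> active={job_C:*/5}
Op 2: register job_B */8 -> active={job_B:*/8, job_C:*/5}
Op 3: unregister job_B -> active={job_C:*/5}
Op 4: register job_B */7 -> active={job_B:*/7, job_C:*/5}
Op 5: register job_A */11 -> active={job_A:*/11, job_B:*/7, job_C:*/5}
Op 6: unregister job_B -> active={job_A:*/11, job_C:*/5}
Op 7: register job_B */7 -> active={job_A:*/11, job_B:*/7, job_C:*/5}
Op 8: register job_B */5 -> active={job_A:*/11, job_B:*/5, job_C:*/5}
Op 9: unregister job_C -> active={job_A:*/11, job_B:*/5}
Op 10: register job_C */13 -> active={job_A:*/11, job_B:*/5, job_C:*/13}
Op 11: unregister job_B -> active={job_A:*/11, job_C:*/13}
  job_A: interval 11, next fire after T=112 is 121
  job_C: interval 13, next fire after T=112 is 117
Earliest = 117, winner (lex tiebreak) = job_C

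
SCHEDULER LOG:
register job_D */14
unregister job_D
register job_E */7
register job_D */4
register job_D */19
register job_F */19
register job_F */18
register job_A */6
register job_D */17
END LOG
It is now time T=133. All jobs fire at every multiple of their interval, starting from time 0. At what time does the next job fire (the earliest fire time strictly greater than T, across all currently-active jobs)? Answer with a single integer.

Op 1: register job_D */14 -> active={job_D:*/14}
Op 2: unregister job_D -> active={}
Op 3: register job_E */7 -> active={job_E:*/7}
Op 4: register job_D */4 -> active={job_D:*/4, job_E:*/7}
Op 5: register job_D */19 -> active={job_D:*/19, job_E:*/7}
Op 6: register job_F */19 -> active={job_D:*/19, job_E:*/7, job_F:*/19}
Op 7: register job_F */18 -> active={job_D:*/19, job_E:*/7, job_F:*/18}
Op 8: register job_A */6 -> active={job_A:*/6, job_D:*/19, job_E:*/7, job_F:*/18}
Op 9: register job_D */17 -> active={job_A:*/6, job_D:*/17, job_E:*/7, job_F:*/18}
  job_A: interval 6, next fire after T=133 is 138
  job_D: interval 17, next fire after T=133 is 136
  job_E: interval 7, next fire after T=133 is 140
  job_F: interval 18, next fire after T=133 is 144
Earliest fire time = 136 (job job_D)

Answer: 136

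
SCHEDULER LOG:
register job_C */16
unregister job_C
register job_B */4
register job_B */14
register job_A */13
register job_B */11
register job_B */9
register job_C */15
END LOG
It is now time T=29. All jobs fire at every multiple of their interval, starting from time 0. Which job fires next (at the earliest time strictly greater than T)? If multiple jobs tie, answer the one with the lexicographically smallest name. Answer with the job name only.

Answer: job_C

Derivation:
Op 1: register job_C */16 -> active={job_C:*/16}
Op 2: unregister job_C -> active={}
Op 3: register job_B */4 -> active={job_B:*/4}
Op 4: register job_B */14 -> active={job_B:*/14}
Op 5: register job_A */13 -> active={job_A:*/13, job_B:*/14}
Op 6: register job_B */11 -> active={job_A:*/13, job_B:*/11}
Op 7: register job_B */9 -> active={job_A:*/13, job_B:*/9}
Op 8: register job_C */15 -> active={job_A:*/13, job_B:*/9, job_C:*/15}
  job_A: interval 13, next fire after T=29 is 39
  job_B: interval 9, next fire after T=29 is 36
  job_C: interval 15, next fire after T=29 is 30
Earliest = 30, winner (lex tiebreak) = job_C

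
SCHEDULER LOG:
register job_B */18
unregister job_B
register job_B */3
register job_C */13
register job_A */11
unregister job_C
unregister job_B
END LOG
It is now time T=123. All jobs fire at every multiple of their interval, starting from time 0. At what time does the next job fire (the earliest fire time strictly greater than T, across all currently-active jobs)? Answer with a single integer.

Op 1: register job_B */18 -> active={job_B:*/18}
Op 2: unregister job_B -> active={}
Op 3: register job_B */3 -> active={job_B:*/3}
Op 4: register job_C */13 -> active={job_B:*/3, job_C:*/13}
Op 5: register job_A */11 -> active={job_A:*/11, job_B:*/3, job_C:*/13}
Op 6: unregister job_C -> active={job_A:*/11, job_B:*/3}
Op 7: unregister job_B -> active={job_A:*/11}
  job_A: interval 11, next fire after T=123 is 132
Earliest fire time = 132 (job job_A)

Answer: 132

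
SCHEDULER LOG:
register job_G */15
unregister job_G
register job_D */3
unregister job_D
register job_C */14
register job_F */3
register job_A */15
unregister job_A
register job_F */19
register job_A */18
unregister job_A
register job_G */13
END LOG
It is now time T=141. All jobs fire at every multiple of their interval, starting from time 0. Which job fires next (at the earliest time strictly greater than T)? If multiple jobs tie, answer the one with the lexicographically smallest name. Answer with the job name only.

Answer: job_G

Derivation:
Op 1: register job_G */15 -> active={job_G:*/15}
Op 2: unregister job_G -> active={}
Op 3: register job_D */3 -> active={job_D:*/3}
Op 4: unregister job_D -> active={}
Op 5: register job_C */14 -> active={job_C:*/14}
Op 6: register job_F */3 -> active={job_C:*/14, job_F:*/3}
Op 7: register job_A */15 -> active={job_A:*/15, job_C:*/14, job_F:*/3}
Op 8: unregister job_A -> active={job_C:*/14, job_F:*/3}
Op 9: register job_F */19 -> active={job_C:*/14, job_F:*/19}
Op 10: register job_A */18 -> active={job_A:*/18, job_C:*/14, job_F:*/19}
Op 11: unregister job_A -> active={job_C:*/14, job_F:*/19}
Op 12: register job_G */13 -> active={job_C:*/14, job_F:*/19, job_G:*/13}
  job_C: interval 14, next fire after T=141 is 154
  job_F: interval 19, next fire after T=141 is 152
  job_G: interval 13, next fire after T=141 is 143
Earliest = 143, winner (lex tiebreak) = job_G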